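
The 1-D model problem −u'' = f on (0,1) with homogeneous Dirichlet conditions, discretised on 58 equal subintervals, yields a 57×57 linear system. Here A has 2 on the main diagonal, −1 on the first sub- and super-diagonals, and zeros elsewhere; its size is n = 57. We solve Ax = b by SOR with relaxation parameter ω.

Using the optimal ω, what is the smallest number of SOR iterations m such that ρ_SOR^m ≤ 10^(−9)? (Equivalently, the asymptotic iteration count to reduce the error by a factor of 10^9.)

B_J for the 57×57 system has eigenvalues cos(kπ/58); ρ_J = cos(π/58) = 0.9985334.
√(1−ρ_J²) simplifies to sin(π/58) = 0.0541389.
Young: ω* = 2/(1+√(1−ρ_J²)) = 2/(1+0.0541389) = 2/1.0541389 = 1.8972832.
[ρ_SOR] ω* − 1 = 0.8972832.
ρ_SOR^m ≤ 10^(−9) ⇔ m ≥ 9·ln10/(−ln 0.8972832) = 20.7233/0.108384 = 191.203; m = ⌈191.203⌉ = 192.

m = 192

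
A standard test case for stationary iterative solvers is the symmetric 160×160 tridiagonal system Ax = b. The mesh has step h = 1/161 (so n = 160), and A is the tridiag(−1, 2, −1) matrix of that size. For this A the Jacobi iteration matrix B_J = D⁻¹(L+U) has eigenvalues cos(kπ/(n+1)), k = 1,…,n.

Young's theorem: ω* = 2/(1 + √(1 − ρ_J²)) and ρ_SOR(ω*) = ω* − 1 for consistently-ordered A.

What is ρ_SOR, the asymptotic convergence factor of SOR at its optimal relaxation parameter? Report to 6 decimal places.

ρ_SOR = 0.961723

B_J for the 160×160 system has eigenvalues cos(kπ/161); ρ_J = cos(π/161) = 0.999810.
root = sin(π/161) = 0.0195118  (since 1−cos² = sin²).
ω* = 2/(1+0.0195118) = 1.961723
and ρ(B_{ω*}) = 1.961723 − 1 = 0.961723.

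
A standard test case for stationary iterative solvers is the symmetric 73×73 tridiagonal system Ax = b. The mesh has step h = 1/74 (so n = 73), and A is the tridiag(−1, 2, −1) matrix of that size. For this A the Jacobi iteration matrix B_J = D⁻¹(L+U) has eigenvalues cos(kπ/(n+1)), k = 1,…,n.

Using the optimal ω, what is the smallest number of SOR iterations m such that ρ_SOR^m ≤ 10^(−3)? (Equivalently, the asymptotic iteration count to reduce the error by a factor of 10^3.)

½·tridiag(1,0,1) at n=73: λ_k = cos(kπ/74); max |λ| at k=1 ⇒ ρ_J = cos(π/74) ≈ 0.9990990.
root = sin(π/74) = 0.0424412  (since 1−cos² = sin²).
Then 2/(1+√(1−ρ_J²)) = 2/(1+0.0424412); ω* = 2/1.0424412 = 1.9185734.
Hence ρ(B_{ω*}) = 1.9185734 − 1 = 0.9185734.
ρ_SOR^m ≤ 10^(−3) ⇔ m ≥ 3·ln10/(−ln 0.9185734) = 6.90776/0.0849335 = 81.331; m = ⌈81.331⌉ = 82.

m = 82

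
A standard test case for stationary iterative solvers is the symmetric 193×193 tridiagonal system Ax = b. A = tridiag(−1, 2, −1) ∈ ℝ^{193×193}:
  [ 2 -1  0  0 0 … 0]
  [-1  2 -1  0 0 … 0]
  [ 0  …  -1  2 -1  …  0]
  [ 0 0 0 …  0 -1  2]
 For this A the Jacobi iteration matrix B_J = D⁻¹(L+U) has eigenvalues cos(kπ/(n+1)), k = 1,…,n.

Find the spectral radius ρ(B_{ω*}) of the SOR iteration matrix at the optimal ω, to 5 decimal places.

ρ_J = max_k |cos(kπ/194)| = cos(π/194) = 0.99987
√(1−ρ_J²) = |sin(π/194)| = 0.016193
Young: ω* = 2/(1+√(1−ρ_J²)) = 2/(1+0.016193) = 2/1.016193 = 1.96813.
[ρ_SOR] ω* − 1 = 0.96813.

ρ_SOR = 0.96813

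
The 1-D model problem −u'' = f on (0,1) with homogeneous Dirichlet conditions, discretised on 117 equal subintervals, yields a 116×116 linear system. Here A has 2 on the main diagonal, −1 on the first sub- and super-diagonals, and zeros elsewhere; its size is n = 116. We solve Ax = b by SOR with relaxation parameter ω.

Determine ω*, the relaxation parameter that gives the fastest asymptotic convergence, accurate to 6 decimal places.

ω* = 1.947708

B_J for the 116×116 system has eigenvalues cos(kπ/117); ρ_J = cos(π/117) = 0.999640.
√(1−ρ_J²) = |sin(π/117)| = 0.0268480
So ω* = 2/1.0268480 = 1.947708 (Young).
ρ(B_{ω*}) = ω*−1 = 0.947708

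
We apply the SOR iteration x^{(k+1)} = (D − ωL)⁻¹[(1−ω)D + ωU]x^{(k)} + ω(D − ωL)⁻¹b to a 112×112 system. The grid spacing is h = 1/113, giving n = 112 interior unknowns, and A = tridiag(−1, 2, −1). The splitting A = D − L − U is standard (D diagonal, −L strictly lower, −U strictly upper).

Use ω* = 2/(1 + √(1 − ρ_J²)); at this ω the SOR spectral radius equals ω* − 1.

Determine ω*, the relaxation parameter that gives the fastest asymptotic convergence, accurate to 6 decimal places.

ω* = 1.945907

n=112: λ(B_J) = 1 − λ(A)/2 = cos(kπ/113); k=1 gives ρ_J = 0.999614.
√(1−ρ_J²) = |sin(π/113)| = 0.0277981
Then 2/(1+√(1−ρ_J²)) = 2/(1+0.0277981); ω* = 2/1.0277981 = 1.945907.
ρ(B_{ω*}) = ω*−1 = 0.945907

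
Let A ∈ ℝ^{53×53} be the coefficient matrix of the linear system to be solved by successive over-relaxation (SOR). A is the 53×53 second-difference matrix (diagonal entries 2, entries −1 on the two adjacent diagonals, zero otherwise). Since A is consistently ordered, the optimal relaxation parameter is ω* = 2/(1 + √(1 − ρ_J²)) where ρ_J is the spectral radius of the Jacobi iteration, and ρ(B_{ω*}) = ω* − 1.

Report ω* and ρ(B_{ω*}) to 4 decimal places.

spectrum of D⁻¹(L+U) = {cos(kπ/54) : 1≤k≤53}; ρ_J = cos(π/54) = 0.9983.
root = sin(π/54) = 0.05814  (since 1−cos² = sin²).
So ω* = 2/1.05814 = 1.8901 (Young).
At ω = 1.8901 every |λ(B_ω)| = ω−1, so ρ_SOR = 0.8901.

ω* = 1.8901, ρ_SOR = 0.8901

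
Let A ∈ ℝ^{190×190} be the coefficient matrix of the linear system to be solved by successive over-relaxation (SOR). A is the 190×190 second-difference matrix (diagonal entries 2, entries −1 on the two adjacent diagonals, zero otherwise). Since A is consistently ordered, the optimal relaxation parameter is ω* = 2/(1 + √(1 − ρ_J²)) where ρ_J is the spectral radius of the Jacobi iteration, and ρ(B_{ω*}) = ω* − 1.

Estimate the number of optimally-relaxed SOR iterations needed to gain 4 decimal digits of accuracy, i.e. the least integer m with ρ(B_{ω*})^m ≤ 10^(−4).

B_J for the 190×190 system has eigenvalues cos(kπ/191); ρ_J = cos(π/191) = 0.9998647.
√(1−ρ_J²) = |sin(π/191)| = 0.0164474
ω* = 2/(1 + 0.0164474) = 2/1.0164474 = 1.9676375.
ρ_SOR = ω* − 1 = 1.9676375 − 1 = 0.9676375.
4·ln10 = 9.21034; −ln(0.9676375) = 0.0328977; m = ⌈9.21034/0.0328977⌉ = ⌈279.969⌉ = 280.

m = 280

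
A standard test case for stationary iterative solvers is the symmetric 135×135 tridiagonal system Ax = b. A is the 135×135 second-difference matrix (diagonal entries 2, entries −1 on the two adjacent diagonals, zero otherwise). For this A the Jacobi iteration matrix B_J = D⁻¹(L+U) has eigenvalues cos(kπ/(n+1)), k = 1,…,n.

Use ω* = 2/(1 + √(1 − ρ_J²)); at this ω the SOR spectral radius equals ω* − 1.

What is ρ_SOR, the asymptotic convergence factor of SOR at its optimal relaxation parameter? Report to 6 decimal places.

ρ_SOR = 0.954847

½·tridiag(1,0,1) at n=135: λ_k = cos(kπ/136); max |λ| at k=1 ⇒ ρ_J = cos(π/136) ≈ 0.999733.
√(1−ρ_J²) = |sin(π/136)| = 0.0230979
ω* = 2/(1+0.0230979) = 1.954847
ρ_SOR = ω* − 1 ≈ 0.954847.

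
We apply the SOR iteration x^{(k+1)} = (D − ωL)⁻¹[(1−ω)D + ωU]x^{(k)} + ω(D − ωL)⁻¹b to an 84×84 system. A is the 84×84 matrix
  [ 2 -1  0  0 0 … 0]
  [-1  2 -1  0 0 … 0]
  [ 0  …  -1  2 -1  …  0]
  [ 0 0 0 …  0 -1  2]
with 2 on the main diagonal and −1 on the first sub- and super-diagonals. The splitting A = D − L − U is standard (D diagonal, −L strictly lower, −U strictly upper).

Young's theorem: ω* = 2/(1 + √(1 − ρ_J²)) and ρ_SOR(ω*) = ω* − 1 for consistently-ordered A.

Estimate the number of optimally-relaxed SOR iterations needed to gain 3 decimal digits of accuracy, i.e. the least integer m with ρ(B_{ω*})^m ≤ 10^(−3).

m = 94

[ρ_J] n=84: ρ(B_J) = cos(π/(n+1)) = cos(π/85) = 0.9993171.
1 − cos²(π/85) = sin²(π/85) ⇒ √(1−ρ_J²) = sin(π/85) = 0.0369515.
Young: ω* = 2/(1+√(1−ρ_J²)) = 2/(1+0.0369515) = 2/1.0369515 = 1.9287305.
ρ(B_{ω*}) = ω*−1 = 0.9287305
(0.9287305)^m ≤ 10^{−3}  ⇒  m·ln(0.9287305) ≤ −3·ln10  ⇒  m ≥ 93.428  ⇒  m = 94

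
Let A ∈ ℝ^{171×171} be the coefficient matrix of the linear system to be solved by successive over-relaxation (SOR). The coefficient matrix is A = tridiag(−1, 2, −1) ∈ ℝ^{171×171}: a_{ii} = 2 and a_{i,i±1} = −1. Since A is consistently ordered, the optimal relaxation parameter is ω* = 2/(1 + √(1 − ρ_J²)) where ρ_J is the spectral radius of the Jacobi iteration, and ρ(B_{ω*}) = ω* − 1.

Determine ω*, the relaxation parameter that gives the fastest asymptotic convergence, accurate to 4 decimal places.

ω* = 1.9641

ρ_J = max_k |cos(kπ/172)| = cos(π/172) = 0.9998
√(1 − cos²(π/172)) = sin(π/172) ≈ 0.01826.
ω* = 2/(1+0.01826) = 1.9641
ρ_SOR = ω* − 1 = 1.9641 − 1 = 0.9641.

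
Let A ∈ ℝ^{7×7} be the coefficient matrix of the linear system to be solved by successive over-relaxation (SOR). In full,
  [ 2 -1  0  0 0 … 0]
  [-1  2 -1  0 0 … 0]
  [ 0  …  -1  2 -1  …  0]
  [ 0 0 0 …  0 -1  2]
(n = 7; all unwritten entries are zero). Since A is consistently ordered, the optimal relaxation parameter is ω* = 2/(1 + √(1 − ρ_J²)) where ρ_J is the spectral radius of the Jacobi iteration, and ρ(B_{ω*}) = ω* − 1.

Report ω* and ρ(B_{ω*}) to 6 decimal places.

ρ_J = max_k |cos(kπ/8)| = cos(π/8) = 0.923880
√(1 − cos²(π/8)) = sin(π/8) ≈ 0.3826834.
Young: ω* = 2/(1+√(1−ρ_J²)) = 2/(1+0.3826834) = 2/1.3826834 = 1.446463.
and ρ(B_{ω*}) = 1.446463 − 1 = 0.446463.

ω* = 1.446463, ρ_SOR = 0.446463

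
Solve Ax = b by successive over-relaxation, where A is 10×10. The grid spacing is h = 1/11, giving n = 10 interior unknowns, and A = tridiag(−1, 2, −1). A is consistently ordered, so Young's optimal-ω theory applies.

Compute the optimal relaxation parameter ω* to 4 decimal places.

spectrum of D⁻¹(L+U) = {cos(kπ/11) : 1≤k≤10}; ρ_J = cos(π/11) = 0.9595.
√(1−ρ_J²) = |sin(π/11)| = 0.28173
ω* = 2/(1 + 0.28173) = 2/1.28173 = 1.5604.
ρ_SOR = ω* − 1 ≈ 0.5604.

ω* = 1.5604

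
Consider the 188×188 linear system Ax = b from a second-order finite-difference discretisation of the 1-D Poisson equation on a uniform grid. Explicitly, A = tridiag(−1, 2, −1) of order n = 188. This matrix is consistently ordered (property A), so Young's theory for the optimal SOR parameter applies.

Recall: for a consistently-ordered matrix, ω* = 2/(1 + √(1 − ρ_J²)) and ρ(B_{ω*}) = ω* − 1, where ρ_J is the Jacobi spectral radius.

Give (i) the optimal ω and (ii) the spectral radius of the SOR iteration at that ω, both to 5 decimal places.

ω* = 1.96730, ρ_SOR = 0.96730

B_J for the 188×188 system has eigenvalues cos(kπ/189); ρ_J = cos(π/189) = 0.99986.
√(1−ρ_J²) simplifies to sin(π/189) = 0.016621.
Young: ω* = 2/(1+√(1−ρ_J²)) = 2/(1+0.016621) = 2/1.016621 = 1.96730.
ρ(B_{ω*}) = ω*−1 = 0.96730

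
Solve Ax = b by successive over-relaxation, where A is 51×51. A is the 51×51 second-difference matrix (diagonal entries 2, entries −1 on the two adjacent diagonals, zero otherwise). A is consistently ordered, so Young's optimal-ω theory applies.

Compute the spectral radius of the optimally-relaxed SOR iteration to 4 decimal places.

½·tridiag(1,0,1) at n=51: λ_k = cos(kπ/52); max |λ| at k=1 ⇒ ρ_J = cos(π/52) ≈ 0.9982.
root = sin(π/52) = 0.06038  (since 1−cos² = sin²).
Young: ω* = 2/(1+√(1−ρ_J²)) = 2/(1+0.06038) = 2/1.06038 = 1.8861.
ρ(B_{ω*}) = ω*−1 = 0.8861

ρ_SOR = 0.8861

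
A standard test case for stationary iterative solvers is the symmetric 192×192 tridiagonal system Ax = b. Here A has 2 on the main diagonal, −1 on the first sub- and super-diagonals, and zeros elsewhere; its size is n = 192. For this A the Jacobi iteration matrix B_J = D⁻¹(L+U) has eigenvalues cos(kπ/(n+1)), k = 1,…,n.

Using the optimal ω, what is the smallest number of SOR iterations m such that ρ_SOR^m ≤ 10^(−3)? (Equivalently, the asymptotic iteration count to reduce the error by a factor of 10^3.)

m = 213

n=192: λ(B_J) = 1 − λ(A)/2 = cos(kπ/193); k=1 gives ρ_J = 0.9998675.
root = sin(π/193) = 0.0162770  (since 1−cos² = sin²).
ω* = 2/(1+0.0162770) = 1.9679674
[ρ_SOR] ω* − 1 = 0.9679674.
Need (0.9679674)^m ≤ 10^(−3): m ≥ 3·ln10/|ln 0.9679674| = 6.90776/0.0325569 = 212.175 ⇒ m = 213.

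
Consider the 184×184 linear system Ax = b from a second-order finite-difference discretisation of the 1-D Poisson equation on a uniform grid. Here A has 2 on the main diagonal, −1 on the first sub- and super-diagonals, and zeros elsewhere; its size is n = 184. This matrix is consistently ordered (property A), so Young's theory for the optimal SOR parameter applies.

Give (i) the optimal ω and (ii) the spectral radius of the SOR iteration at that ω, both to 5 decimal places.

ω* = 1.96661, ρ_SOR = 0.96661

spectrum of D⁻¹(L+U) = {cos(kπ/185) : 1≤k≤184}; ρ_J = cos(π/185) = 0.99986.
√(1−ρ_J²) = |sin(π/185)| = 0.016981
ω* = 2/(1+0.016981) = 1.96661
[ρ_SOR] ω* − 1 = 0.96661.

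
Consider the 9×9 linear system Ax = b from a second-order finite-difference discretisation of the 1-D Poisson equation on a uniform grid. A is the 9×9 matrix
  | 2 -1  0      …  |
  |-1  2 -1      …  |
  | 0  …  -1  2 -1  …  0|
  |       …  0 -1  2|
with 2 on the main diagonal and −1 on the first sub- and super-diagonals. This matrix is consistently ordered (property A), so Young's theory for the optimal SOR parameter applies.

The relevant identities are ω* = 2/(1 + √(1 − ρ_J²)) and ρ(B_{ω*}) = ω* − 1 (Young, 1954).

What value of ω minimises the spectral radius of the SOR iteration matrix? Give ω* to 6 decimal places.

ω* = 1.527864

ρ_J = max_k |cos(kπ/10)| = cos(π/10) = 0.951057
√(1−ρ_J²) simplifies to sin(π/10) = 0.3090170.
ω* = 2/(1 + 0.3090170) = 2/1.3090170 = 1.527864.
and ρ(B_{ω*}) = 1.527864 − 1 = 0.527864.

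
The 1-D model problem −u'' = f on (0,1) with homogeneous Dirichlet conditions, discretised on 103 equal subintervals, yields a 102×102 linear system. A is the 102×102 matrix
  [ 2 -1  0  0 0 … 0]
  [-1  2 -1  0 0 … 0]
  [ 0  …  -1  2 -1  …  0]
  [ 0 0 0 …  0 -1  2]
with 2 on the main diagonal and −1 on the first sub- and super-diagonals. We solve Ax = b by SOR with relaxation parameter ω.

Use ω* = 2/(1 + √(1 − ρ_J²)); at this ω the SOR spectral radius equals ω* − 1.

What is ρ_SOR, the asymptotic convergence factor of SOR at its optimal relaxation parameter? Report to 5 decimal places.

ρ_SOR = 0.94081

½·tridiag(1,0,1) at n=102: λ_k = cos(kπ/103); max |λ| at k=1 ⇒ ρ_J = cos(π/103) ≈ 0.99953.
root = sin(π/103) = 0.030496  (since 1−cos² = sin²).
ω* = 2 / (1 + 0.030496) = 2 / 1.030496 ≈ 1.94081.
[ρ_SOR] ω* − 1 = 0.94081.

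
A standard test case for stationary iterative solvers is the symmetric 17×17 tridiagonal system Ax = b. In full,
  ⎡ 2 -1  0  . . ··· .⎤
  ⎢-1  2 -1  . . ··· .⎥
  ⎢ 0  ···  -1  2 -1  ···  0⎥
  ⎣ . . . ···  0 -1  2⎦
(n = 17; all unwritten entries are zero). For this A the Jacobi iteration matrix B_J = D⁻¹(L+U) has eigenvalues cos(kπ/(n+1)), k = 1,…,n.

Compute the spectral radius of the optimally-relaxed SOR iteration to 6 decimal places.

ρ_SOR = 0.704088

ρ_J = max_k |cos(kπ/18)| = cos(π/18) = 0.984808
√(1−ρ_J²) = |sin(π/18)| = 0.1736482
[ω*] 2 ÷ (1 + 0.1736482) = 2 ÷ 1.1736482 = 1.704088.
and ρ(B_{ω*}) = 1.704088 − 1 = 0.704088.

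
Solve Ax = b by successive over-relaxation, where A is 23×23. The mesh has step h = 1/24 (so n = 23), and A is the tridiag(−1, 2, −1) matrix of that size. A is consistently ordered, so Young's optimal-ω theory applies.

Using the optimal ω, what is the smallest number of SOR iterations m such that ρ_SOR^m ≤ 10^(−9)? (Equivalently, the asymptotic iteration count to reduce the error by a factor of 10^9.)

m = 79

ρ_J = max_k |cos(kπ/24)| = cos(π/24) = 0.9914449
root = sin(π/24) = 0.1305262  (since 1−cos² = sin²).
Then 2/(1+√(1−ρ_J²)) = 2/(1+0.1305262); ω* = 2/1.1305262 = 1.7690877.
ρ_SOR = ω* − 1 = 1.7690877 − 1 = 0.7690877.
(0.7690877)^m ≤ 10^{−9}  ⇒  m·ln(0.7690877) ≤ −9·ln10  ⇒  m ≥ 78.931  ⇒  m = 79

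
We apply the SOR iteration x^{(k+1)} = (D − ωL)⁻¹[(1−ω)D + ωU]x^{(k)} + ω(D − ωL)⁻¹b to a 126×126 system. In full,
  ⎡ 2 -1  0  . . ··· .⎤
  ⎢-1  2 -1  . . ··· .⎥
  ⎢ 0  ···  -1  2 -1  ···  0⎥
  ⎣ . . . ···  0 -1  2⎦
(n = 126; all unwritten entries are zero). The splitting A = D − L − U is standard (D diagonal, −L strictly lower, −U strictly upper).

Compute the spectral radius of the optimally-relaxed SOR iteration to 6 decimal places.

ρ_SOR = 0.951725

[ρ_J] n=126: ρ(B_J) = cos(π/(n+1)) = cos(π/127) = 0.999694.
√(1 − cos²(π/127)) = sin(π/127) ≈ 0.0247344.
ω* = 2/(1 + 0.0247344) = 2/1.0247344 = 1.951725.
ρ_SOR = ω* − 1 = 1.951725 − 1 = 0.951725.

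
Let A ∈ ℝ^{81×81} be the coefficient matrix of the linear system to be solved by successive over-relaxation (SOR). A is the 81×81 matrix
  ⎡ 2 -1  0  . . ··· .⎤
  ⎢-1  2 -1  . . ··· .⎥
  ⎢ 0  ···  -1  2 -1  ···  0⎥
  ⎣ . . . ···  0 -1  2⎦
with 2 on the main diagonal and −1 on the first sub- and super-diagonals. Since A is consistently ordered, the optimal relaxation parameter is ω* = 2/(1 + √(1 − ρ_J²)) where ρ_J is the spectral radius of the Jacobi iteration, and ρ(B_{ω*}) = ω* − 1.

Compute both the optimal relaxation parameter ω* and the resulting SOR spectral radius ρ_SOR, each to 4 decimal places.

ω* = 1.9262, ρ_SOR = 0.9262

With n=81, ρ(Jacobi) = cos(π/82) = 0.9993.
√(1 − cos²(π/82)) = sin(π/82) ≈ 0.03830.
Young: ω* = 2/(1+√(1−ρ_J²)) = 2/(1+0.03830) = 2/1.03830 = 1.9262.
ρ_SOR = ω* − 1 ≈ 0.9262.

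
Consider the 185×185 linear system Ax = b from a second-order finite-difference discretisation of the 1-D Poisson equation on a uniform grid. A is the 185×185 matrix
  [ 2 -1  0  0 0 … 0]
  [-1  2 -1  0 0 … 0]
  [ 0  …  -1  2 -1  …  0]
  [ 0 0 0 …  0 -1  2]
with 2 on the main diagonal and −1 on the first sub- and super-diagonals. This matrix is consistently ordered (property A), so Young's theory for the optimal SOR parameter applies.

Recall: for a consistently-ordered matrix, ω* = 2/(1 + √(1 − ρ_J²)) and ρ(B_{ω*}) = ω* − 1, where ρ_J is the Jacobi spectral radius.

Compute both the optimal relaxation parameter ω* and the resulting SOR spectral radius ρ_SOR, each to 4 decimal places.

ω* = 1.9668, ρ_SOR = 0.9668

½·tridiag(1,0,1) at n=185: λ_k = cos(kπ/186); max |λ| at k=1 ⇒ ρ_J = cos(π/186) ≈ 0.9999.
√(1−ρ_J²) = |sin(π/186)| = 0.01689
So ω* = 2/1.01689 = 1.9668 (Young).
and ρ(B_{ω*}) = 1.9668 − 1 = 0.9668.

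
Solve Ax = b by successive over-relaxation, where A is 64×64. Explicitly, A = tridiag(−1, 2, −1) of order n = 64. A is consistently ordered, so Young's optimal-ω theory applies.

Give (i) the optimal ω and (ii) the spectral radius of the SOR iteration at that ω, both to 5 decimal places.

ω* = 1.90783, ρ_SOR = 0.90783

[ρ_J] n=64: ρ(B_J) = cos(π/(n+1)) = cos(π/65) = 0.99883.
√(1 − cos²(π/65)) = sin(π/65) ≈ 0.048313.
Young: ω* = 2/(1+√(1−ρ_J²)) = 2/(1+0.048313) = 2/1.048313 = 1.90783.
ρ_SOR = ω* − 1 = 1.90783 − 1 = 0.90783.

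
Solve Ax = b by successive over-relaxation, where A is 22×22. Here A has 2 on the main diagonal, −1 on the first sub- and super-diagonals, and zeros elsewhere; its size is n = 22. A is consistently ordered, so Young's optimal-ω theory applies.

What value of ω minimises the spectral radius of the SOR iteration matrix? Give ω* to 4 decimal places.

ω* = 1.7603

n=22: λ(B_J) = 1 − λ(A)/2 = cos(kπ/23); k=1 gives ρ_J = 0.9907.
√(1−ρ_J²) simplifies to sin(π/23) = 0.13617.
Young: ω* = 2/(1+√(1−ρ_J²)) = 2/(1+0.13617) = 2/1.13617 = 1.7603.
Hence ρ(B_{ω*}) = 1.7603 − 1 = 0.7603.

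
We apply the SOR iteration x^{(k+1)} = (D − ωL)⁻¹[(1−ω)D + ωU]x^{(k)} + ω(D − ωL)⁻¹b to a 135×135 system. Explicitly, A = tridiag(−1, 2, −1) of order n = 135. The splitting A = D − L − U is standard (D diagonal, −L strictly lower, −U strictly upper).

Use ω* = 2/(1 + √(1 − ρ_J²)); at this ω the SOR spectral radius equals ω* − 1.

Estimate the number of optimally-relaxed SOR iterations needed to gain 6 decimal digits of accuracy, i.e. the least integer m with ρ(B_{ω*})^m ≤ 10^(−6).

m = 300

B_J for the 135×135 system has eigenvalues cos(kπ/136); ρ_J = cos(π/136) = 0.9997332.
√(1 − cos²(π/136)) = sin(π/136) ≈ 0.0230979.
ω* = 2/(1+0.0230979) = 1.9548471
ρ_SOR = ω* − 1 ≈ 0.9548471.
For 6 digits: m = 6·ln10 / (−ln 0.9548471) = 13.8155/0.0462041 = 299.010; round up → m = 300.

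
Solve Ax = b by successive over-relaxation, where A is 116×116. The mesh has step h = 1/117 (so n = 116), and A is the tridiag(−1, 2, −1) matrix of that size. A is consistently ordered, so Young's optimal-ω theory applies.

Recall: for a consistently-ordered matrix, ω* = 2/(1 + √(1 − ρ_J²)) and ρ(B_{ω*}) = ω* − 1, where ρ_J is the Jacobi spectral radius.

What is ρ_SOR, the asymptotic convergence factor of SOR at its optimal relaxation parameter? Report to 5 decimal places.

ρ_SOR = 0.94771

With n=116, ρ(Jacobi) = cos(π/117) = 0.99964.
√(1−ρ_J²) simplifies to sin(π/117) = 0.026848.
[ω*] 2 ÷ (1 + 0.026848) = 2 ÷ 1.026848 = 1.94771.
[ρ_SOR] ω* − 1 = 0.94771.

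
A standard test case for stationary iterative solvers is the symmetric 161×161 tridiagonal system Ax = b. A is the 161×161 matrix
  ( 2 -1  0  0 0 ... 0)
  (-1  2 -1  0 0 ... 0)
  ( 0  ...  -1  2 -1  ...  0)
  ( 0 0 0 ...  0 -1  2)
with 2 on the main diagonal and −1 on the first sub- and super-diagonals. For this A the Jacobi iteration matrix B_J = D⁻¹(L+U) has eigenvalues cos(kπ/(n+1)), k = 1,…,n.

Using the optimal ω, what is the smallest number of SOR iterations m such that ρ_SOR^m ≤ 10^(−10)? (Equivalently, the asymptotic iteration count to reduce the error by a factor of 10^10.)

m = 594

spectrum of D⁻¹(L+U) = {cos(kπ/162) : 1≤k≤161}; ρ_J = cos(π/162) = 0.9998120.
root = sin(π/162) = 0.0193913  (since 1−cos² = sin²).
[ω*] 2 ÷ (1 + 0.0193913) = 2 ÷ 1.0193913 = 1.9619551.
ρ(B_{ω*}) = ω*−1 = 0.9619551
For 10 digits: m = 10·ln10 / (−ln 0.9619551) = 23.0259/0.0387875 = 593.642; round up → m = 594.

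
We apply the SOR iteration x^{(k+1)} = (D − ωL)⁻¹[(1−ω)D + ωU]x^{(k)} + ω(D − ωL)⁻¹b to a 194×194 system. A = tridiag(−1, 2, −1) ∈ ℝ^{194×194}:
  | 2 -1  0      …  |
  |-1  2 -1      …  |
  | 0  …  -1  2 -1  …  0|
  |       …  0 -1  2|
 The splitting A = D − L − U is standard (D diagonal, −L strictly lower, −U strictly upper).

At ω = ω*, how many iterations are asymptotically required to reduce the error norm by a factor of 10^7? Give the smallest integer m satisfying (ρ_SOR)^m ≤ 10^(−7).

m = 501

spectrum of D⁻¹(L+U) = {cos(kπ/195) : 1≤k≤194}; ρ_J = cos(π/195) = 0.9998702.
√(1 − cos²(π/195)) = sin(π/195) ≈ 0.0161100.
ω* = 2/(1 + 0.0161100) = 2/1.0161100 = 1.9682908.
Hence ρ(B_{ω*}) = 1.9682908 − 1 = 0.9682908.
7·ln10 = 16.1181; −ln(0.9682908) = 0.0322228; m = ⌈16.1181/0.0322228⌉ = ⌈500.208⌉ = 501.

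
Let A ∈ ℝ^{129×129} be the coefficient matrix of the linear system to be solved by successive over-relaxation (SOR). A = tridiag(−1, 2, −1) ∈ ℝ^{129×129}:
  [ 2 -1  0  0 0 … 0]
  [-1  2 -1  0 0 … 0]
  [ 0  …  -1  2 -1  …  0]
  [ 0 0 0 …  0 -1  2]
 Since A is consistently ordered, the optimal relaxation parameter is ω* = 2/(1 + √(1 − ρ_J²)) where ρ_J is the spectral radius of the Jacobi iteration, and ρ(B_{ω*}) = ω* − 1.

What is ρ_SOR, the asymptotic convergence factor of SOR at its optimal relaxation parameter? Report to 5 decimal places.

[ρ_J] n=129: ρ(B_J) = cos(π/(n+1)) = cos(π/130) = 0.99971.
1 − cos²(π/130) = sin²(π/130) ⇒ √(1−ρ_J²) = sin(π/130) = 0.024164.
ω* = 2/(1+0.024164) = 1.95281
[ρ_SOR] ω* − 1 = 0.95281.

ρ_SOR = 0.95281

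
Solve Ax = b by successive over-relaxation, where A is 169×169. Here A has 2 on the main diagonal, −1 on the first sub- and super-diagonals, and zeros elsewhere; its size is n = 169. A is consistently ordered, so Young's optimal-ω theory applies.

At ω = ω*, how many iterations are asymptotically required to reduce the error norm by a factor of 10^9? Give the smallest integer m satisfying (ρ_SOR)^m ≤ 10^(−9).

½·tridiag(1,0,1) at n=169: λ_k = cos(kπ/170); max |λ| at k=1 ⇒ ρ_J = cos(π/170) ≈ 0.9998293.
root = sin(π/170) = 0.0184789  (since 1−cos² = sin²).
[ω*] 2 ÷ (1 + 0.0184789) = 2 ÷ 1.0184789 = 1.9637127.
ρ_SOR = ω* − 1 = 1.9637127 − 1 = 0.9637127.
m ≥ 9·ln10 / (−ln 0.9637127) = 560.663; smallest integer m = 561.

m = 561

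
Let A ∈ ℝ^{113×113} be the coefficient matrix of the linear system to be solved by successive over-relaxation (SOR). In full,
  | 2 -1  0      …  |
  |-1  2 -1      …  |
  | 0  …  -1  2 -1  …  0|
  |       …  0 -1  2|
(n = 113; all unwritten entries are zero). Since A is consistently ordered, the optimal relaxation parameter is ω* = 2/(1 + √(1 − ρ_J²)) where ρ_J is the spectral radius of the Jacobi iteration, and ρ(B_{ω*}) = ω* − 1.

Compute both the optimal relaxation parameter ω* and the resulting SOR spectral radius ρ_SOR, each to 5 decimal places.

ω* = 1.94637, ρ_SOR = 0.94637

[ρ_J] n=113: ρ(B_J) = cos(π/(n+1)) = cos(π/114) = 0.99962.
1 − cos²(π/114) = sin²(π/114) ⇒ √(1−ρ_J²) = sin(π/114) = 0.027554.
So ω* = 2/1.027554 = 1.94637 (Young).
[ρ_SOR] ω* − 1 = 0.94637.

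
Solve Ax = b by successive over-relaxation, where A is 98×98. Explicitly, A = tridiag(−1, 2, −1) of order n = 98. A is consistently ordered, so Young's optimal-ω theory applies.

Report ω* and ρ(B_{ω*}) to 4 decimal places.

With n=98, ρ(Jacobi) = cos(π/99) = 0.9995.
√(1 − cos²(π/99)) = sin(π/99) ≈ 0.03173.
ω* = 2/(1+0.03173) = 1.9385
At ω = 1.9385 every |λ(B_ω)| = ω−1, so ρ_SOR = 0.9385.

ω* = 1.9385, ρ_SOR = 0.9385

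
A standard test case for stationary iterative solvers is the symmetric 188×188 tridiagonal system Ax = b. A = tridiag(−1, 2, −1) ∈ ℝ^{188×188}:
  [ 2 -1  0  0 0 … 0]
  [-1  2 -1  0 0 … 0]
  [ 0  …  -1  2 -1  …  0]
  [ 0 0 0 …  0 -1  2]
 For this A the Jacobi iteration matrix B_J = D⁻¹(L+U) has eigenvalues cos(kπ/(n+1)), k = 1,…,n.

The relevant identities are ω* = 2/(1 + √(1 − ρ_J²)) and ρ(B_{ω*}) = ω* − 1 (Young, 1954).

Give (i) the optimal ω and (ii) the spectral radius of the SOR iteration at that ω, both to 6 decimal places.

ω* = 1.967301, ρ_SOR = 0.967301

spectrum of D⁻¹(L+U) = {cos(kπ/189) : 1≤k≤188}; ρ_J = cos(π/189) = 0.999862.
√(1−ρ_J²) = |sin(π/189)| = 0.0166214
So ω* = 2/1.0166214 = 1.967301 (Young).
ρ_SOR = ω* − 1 ≈ 0.967301.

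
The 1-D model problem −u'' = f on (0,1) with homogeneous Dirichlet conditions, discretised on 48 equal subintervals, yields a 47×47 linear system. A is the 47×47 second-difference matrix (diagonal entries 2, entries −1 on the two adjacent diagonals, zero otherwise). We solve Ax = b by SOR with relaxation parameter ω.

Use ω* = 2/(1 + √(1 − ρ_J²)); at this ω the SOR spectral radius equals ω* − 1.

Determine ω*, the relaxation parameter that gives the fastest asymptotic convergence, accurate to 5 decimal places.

ω* = 1.87722

ρ_J = max_k |cos(kπ/48)| = cos(π/48) = 0.99786
√(1−ρ_J²) simplifies to sin(π/48) = 0.065403.
ω* = 2/(1+0.065403) = 1.87722
ρ_SOR = ω* − 1 ≈ 0.87722.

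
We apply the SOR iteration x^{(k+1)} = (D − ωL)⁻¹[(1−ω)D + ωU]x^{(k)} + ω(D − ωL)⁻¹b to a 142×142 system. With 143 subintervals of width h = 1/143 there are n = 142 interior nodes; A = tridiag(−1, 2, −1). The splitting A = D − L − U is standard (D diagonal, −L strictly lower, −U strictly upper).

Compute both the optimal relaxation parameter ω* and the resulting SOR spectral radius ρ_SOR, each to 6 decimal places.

B_J for the 142×142 system has eigenvalues cos(kπ/143); ρ_J = cos(π/143) = 0.999759.
root = sin(π/143) = 0.0219674  (since 1−cos² = sin²).
ω* = 2/(1 + 0.0219674) = 2/1.0219674 = 1.957010.
ρ(B_{ω*}) = ω*−1 = 0.957010

ω* = 1.957010, ρ_SOR = 0.957010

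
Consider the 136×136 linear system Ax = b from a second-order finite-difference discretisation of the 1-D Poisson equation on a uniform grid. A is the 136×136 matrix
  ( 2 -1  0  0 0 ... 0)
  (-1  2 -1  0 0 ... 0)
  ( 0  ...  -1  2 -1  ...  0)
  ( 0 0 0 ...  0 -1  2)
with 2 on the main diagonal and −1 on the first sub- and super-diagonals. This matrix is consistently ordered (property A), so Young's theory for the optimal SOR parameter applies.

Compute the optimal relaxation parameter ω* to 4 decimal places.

ω* = 1.9552

½·tridiag(1,0,1) at n=136: λ_k = cos(kπ/137); max |λ| at k=1 ⇒ ρ_J = cos(π/137) ≈ 0.9997.
√(1−ρ_J²) = |sin(π/137)| = 0.02293
ω* = 2/(1+0.02293) = 1.9552
At ω = 1.9552 every |λ(B_ω)| = ω−1, so ρ_SOR = 0.9552.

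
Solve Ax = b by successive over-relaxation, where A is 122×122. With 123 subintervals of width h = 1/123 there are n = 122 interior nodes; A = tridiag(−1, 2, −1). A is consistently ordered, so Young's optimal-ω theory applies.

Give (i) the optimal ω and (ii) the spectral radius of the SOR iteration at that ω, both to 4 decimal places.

ω* = 1.9502, ρ_SOR = 0.9502

With n=122, ρ(Jacobi) = cos(π/123) = 0.9997.
√(1−ρ_J²) = |sin(π/123)| = 0.02554
Young: ω* = 2/(1+√(1−ρ_J²)) = 2/(1+0.02554) = 2/1.02554 = 1.9502.
and ρ(B_{ω*}) = 1.9502 − 1 = 0.9502.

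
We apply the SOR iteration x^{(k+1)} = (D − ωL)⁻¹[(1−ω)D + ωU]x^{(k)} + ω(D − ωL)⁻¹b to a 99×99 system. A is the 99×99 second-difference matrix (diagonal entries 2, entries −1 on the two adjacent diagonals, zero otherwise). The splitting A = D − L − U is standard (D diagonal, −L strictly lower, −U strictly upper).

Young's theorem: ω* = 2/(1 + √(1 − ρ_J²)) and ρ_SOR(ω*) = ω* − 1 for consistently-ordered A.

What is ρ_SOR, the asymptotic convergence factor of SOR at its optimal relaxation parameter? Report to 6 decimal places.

ρ_SOR = 0.939092

n=99: λ(B_J) = 1 − λ(A)/2 = cos(kπ/100); k=1 gives ρ_J = 0.999507.
√(1−ρ_J²) = |sin(π/100)| = 0.0314108
ω* = 2 / (1 + 0.0314108) = 2 / 1.0314108 ≈ 1.939092.
ρ_SOR = ω* − 1 ≈ 0.939092.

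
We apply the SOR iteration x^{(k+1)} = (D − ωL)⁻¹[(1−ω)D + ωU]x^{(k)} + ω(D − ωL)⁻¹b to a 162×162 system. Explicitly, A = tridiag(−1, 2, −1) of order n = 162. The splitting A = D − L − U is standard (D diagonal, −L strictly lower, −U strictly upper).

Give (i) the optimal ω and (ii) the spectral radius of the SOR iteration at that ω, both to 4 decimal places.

ω* = 1.9622, ρ_SOR = 0.9622

With n=162, ρ(Jacobi) = cos(π/163) = 0.9998.
√(1 − cos²(π/163)) = sin(π/163) ≈ 0.01927.
ω* = 2/(1+0.01927) = 1.9622
ρ_SOR = ω* − 1 = 1.9622 − 1 = 0.9622.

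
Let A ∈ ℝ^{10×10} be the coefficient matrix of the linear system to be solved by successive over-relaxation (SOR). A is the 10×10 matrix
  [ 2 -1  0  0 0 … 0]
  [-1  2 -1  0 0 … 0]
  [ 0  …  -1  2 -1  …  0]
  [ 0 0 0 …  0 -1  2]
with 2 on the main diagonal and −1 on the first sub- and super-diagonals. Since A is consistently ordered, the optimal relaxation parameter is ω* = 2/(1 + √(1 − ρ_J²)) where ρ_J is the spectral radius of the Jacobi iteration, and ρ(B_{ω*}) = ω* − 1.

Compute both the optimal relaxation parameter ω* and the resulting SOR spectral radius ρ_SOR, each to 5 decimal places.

With n=10, ρ(Jacobi) = cos(π/11) = 0.95949.
root = sin(π/11) = 0.281733  (since 1−cos² = sin²).
ω* = 2/(1 + 0.281733) = 2/1.281733 = 1.56039.
ρ_SOR = ω* − 1 = 1.56039 − 1 = 0.56039.

ω* = 1.56039, ρ_SOR = 0.56039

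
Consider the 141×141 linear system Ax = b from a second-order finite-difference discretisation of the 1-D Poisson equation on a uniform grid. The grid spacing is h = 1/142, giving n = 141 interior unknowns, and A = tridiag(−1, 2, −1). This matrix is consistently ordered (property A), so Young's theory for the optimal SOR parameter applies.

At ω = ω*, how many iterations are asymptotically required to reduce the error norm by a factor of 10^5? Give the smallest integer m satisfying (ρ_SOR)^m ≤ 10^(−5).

n=141: λ(B_J) = 1 − λ(A)/2 = cos(kπ/142); k=1 gives ρ_J = 0.9997553.
√(1−ρ_J²) = |sin(π/142)| = 0.0221221
ω* = 2 / (1 + 0.0221221) = 2 / 1.0221221 ≈ 1.9567134.
ρ(B_{ω*}) = ω*−1 = 0.9567134
5·ln10 = 11.5129; −ln(0.9567134) = 0.0442514; m = ⌈11.5129/0.0442514⌉ = ⌈260.170⌉ = 261.

m = 261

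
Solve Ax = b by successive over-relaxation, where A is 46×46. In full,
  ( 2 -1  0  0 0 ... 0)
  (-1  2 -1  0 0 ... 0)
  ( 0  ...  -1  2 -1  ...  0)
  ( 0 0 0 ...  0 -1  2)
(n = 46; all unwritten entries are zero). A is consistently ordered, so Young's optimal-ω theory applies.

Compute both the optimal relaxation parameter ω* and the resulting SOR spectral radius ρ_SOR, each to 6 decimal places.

ω* = 1.874779, ρ_SOR = 0.874779

[ρ_J] n=46: ρ(B_J) = cos(π/(n+1)) = cos(π/47) = 0.997767.
1 − cos²(π/47) = sin²(π/47) ⇒ √(1−ρ_J²) = sin(π/47) = 0.0667926.
ω* = 2/(1 + 0.0667926) = 2/1.0667926 = 1.874779.
ρ_SOR = ω* − 1 ≈ 0.874779.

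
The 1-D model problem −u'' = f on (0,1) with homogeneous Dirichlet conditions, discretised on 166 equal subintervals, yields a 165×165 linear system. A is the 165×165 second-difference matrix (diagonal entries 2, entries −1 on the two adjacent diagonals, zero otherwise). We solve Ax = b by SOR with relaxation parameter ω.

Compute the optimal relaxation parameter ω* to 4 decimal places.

With n=165, ρ(Jacobi) = cos(π/166) = 0.9998.
1 − cos²(π/166) = sin²(π/166) ⇒ √(1−ρ_J²) = sin(π/166) = 0.01892.
ω* = 2/(1+0.01892) = 1.9629
At ω = 1.9629 every |λ(B_ω)| = ω−1, so ρ_SOR = 0.9629.

ω* = 1.9629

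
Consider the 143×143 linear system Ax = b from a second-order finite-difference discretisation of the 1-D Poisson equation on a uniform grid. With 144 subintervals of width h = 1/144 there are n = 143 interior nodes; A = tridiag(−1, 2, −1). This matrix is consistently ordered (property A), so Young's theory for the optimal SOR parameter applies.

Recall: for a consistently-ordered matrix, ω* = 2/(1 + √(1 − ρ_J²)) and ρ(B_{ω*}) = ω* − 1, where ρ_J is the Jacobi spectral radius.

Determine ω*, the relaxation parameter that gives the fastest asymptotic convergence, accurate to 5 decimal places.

ω* = 1.95730

½·tridiag(1,0,1) at n=143: λ_k = cos(kπ/144); max |λ| at k=1 ⇒ ρ_J = cos(π/144) ≈ 0.99976.
√(1 − cos²(π/144)) = sin(π/144) ≈ 0.021815.
ω* = 2 / (1 + 0.021815) = 2 / 1.021815 ≈ 1.95730.
ρ_SOR = ω* − 1 = 1.95730 − 1 = 0.95730.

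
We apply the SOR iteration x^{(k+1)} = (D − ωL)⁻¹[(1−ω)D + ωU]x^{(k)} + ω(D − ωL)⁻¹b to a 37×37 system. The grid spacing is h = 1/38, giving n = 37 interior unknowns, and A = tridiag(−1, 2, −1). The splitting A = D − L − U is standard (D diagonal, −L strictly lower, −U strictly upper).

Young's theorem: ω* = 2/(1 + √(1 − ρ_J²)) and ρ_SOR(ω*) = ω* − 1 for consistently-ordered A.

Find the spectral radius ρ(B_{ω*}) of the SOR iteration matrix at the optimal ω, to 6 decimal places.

B_J for the 37×37 system has eigenvalues cos(kπ/38); ρ_J = cos(π/38) = 0.996584.
root = sin(π/38) = 0.0825793  (since 1−cos² = sin²).
ω* = 2/(1+0.0825793) = 1.847440
[ρ_SOR] ω* − 1 = 0.847440.

ρ_SOR = 0.847440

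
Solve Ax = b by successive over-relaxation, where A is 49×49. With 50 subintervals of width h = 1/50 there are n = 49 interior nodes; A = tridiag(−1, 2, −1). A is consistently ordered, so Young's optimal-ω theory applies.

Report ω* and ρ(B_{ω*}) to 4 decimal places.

ω* = 1.8818, ρ_SOR = 0.8818

[ρ_J] n=49: ρ(B_J) = cos(π/(n+1)) = cos(π/50) = 0.9980.
√(1−ρ_J²) simplifies to sin(π/50) = 0.06279.
So ω* = 2/1.06279 = 1.8818 (Young).
and ρ(B_{ω*}) = 1.8818 − 1 = 0.8818.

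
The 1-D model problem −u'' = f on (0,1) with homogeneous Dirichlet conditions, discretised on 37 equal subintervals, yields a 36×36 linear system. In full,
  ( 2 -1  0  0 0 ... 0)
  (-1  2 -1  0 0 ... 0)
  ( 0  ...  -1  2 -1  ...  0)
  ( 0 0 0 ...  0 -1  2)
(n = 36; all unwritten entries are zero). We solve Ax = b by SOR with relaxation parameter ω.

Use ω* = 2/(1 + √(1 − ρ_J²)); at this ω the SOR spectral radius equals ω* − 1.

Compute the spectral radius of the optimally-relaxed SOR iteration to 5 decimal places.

ρ_SOR = 0.84365

n=36: λ(B_J) = 1 − λ(A)/2 = cos(kπ/37); k=1 gives ρ_J = 0.99640.
√(1−ρ_J²) simplifies to sin(π/37) = 0.084806.
ω* = 2 / (1 + 0.084806) = 2 / 1.084806 ≈ 1.84365.
Hence ρ(B_{ω*}) = 1.84365 − 1 = 0.84365.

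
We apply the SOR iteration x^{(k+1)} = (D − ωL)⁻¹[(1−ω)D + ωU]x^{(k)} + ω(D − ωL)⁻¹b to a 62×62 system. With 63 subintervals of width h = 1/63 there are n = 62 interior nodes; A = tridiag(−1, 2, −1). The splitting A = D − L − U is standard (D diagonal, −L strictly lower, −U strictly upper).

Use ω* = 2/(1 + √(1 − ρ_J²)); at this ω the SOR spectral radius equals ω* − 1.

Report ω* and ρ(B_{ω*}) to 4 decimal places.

ω* = 1.9050, ρ_SOR = 0.9050

n=62: λ(B_J) = 1 − λ(A)/2 = cos(kπ/63); k=1 gives ρ_J = 0.9988.
√(1 − cos²(π/63)) = sin(π/63) ≈ 0.04985.
ω* = 2 / (1 + 0.04985) = 2 / 1.04985 ≈ 1.9050.
ρ_SOR = ω* − 1 ≈ 0.9050.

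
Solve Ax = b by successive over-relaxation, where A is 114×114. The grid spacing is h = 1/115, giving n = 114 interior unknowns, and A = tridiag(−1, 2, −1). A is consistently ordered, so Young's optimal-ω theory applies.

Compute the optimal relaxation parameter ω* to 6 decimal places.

ω* = 1.946823

n=114: λ(B_J) = 1 − λ(A)/2 = cos(kπ/115); k=1 gives ρ_J = 0.999627.
1 − cos²(π/115) = sin²(π/115) ⇒ √(1−ρ_J²) = sin(π/115) = 0.0273148.
So ω* = 2/1.0273148 = 1.946823 (Young).
ρ(B_{ω*}) = ω*−1 = 0.946823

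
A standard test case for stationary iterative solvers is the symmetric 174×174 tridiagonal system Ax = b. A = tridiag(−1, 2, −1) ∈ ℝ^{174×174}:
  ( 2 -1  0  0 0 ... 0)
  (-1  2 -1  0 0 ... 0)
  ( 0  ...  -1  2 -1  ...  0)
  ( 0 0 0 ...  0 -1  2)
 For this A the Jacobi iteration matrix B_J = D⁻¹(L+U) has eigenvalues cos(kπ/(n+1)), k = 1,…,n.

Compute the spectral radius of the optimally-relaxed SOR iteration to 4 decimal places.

[ρ_J] n=174: ρ(B_J) = cos(π/(n+1)) = cos(π/175) = 0.9998.
root = sin(π/175) = 0.01795  (since 1−cos² = sin²).
So ω* = 2/1.01795 = 1.9647 (Young).
and ρ(B_{ω*}) = 1.9647 − 1 = 0.9647.

ρ_SOR = 0.9647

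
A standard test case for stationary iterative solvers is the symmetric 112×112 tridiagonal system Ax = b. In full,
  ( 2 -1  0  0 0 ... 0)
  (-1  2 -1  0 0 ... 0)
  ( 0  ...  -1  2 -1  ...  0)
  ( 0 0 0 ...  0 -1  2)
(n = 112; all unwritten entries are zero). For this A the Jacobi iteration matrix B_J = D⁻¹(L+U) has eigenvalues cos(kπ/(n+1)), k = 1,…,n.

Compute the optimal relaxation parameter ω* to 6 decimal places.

[ρ_J] n=112: ρ(B_J) = cos(π/(n+1)) = cos(π/113) = 0.999614.
√(1−ρ_J²) = |sin(π/113)| = 0.0277981
Then 2/(1+√(1−ρ_J²)) = 2/(1+0.0277981); ω* = 2/1.0277981 = 1.945907.
ρ(B_{ω*}) = ω*−1 = 0.945907

ω* = 1.945907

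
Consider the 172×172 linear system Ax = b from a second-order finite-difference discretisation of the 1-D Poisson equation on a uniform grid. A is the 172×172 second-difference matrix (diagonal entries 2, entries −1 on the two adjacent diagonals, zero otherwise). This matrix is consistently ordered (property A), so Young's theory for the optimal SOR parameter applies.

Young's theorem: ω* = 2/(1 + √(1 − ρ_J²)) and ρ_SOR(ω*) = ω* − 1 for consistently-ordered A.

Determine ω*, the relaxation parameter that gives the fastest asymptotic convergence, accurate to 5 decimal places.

B_J for the 172×172 system has eigenvalues cos(kπ/173); ρ_J = cos(π/173) = 0.99984.
1 − cos²(π/173) = sin²(π/173) ⇒ √(1−ρ_J²) = sin(π/173) = 0.018158.
ω* = 2 / (1 + 0.018158) = 2 / 1.018158 ≈ 1.96433.
At ω = 1.96433 every |λ(B_ω)| = ω−1, so ρ_SOR = 0.96433.

ω* = 1.96433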